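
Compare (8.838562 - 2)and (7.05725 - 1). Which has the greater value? (8.838562 - 2)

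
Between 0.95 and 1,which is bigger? 1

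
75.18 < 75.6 True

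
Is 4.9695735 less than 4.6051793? No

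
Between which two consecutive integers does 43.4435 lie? 43 and 44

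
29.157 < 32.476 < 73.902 True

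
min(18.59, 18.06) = 18.06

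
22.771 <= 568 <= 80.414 False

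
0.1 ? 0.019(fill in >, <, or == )>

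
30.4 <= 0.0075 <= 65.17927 False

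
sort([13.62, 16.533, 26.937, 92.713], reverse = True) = [92.713, 26.937, 16.533, 13.62]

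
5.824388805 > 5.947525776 False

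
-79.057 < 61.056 True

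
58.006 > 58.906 False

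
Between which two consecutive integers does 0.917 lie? 0 and 1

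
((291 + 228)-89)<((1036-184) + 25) True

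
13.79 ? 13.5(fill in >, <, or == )>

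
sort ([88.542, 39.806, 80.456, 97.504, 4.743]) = [4.743, 39.806, 80.456, 88.542, 97.504]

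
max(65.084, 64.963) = 65.084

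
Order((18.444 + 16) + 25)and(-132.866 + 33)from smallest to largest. (-132.866 + 33), ((18.444 + 16) + 25)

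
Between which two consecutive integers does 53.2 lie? 53 and 54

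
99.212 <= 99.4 True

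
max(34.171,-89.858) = 34.171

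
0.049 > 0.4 False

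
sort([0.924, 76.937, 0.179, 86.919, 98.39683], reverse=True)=[98.39683, 86.919, 76.937, 0.924, 0.179]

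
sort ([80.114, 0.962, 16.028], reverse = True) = [80.114, 16.028, 0.962]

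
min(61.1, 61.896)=61.1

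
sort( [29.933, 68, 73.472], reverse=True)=[73.472, 68, 29.933]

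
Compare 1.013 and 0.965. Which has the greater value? 1.013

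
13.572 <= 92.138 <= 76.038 False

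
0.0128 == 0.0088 False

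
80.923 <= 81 True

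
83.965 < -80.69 False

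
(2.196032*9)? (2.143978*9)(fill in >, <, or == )>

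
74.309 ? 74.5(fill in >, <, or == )<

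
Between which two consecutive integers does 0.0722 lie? 0 and 1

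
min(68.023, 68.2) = 68.023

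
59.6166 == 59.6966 False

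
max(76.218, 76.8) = 76.8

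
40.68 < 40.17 False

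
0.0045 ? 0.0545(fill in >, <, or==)<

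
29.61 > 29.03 True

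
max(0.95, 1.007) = 1.007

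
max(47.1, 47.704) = 47.704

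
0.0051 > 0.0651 False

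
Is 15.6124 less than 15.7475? Yes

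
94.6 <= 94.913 True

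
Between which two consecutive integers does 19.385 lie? 19 and 20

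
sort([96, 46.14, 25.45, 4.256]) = [4.256, 25.45, 46.14, 96]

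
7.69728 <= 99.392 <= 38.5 False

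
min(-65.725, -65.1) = -65.725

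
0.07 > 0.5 False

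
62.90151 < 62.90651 True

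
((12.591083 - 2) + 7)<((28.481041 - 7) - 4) False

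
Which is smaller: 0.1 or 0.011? 0.011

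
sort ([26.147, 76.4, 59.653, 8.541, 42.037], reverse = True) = [76.4, 59.653, 42.037, 26.147, 8.541]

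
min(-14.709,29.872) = -14.709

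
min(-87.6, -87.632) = -87.632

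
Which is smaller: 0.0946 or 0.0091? 0.0091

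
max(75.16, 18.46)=75.16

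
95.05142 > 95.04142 True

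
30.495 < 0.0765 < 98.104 False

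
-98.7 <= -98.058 True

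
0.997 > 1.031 False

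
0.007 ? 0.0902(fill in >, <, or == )<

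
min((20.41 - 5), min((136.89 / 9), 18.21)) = 15.21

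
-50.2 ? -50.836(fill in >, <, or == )>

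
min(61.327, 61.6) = 61.327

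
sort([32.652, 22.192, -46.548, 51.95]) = [-46.548, 22.192, 32.652, 51.95]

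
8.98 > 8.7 True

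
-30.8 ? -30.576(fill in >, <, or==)<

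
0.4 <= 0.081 False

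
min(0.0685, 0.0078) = 0.0078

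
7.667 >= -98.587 True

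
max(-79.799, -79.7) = -79.7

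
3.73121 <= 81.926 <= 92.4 True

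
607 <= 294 False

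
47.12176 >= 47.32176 False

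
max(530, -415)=530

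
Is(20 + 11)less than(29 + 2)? No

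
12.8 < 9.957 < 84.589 False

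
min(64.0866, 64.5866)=64.0866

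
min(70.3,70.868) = 70.3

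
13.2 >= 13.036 True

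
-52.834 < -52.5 True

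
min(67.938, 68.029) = 67.938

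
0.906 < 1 True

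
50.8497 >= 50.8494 True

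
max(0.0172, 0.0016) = 0.0172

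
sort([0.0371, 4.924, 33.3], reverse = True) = [33.3, 4.924, 0.0371]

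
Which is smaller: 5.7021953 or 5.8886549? 5.7021953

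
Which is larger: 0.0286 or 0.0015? 0.0286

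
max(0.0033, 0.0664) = 0.0664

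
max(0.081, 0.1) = 0.1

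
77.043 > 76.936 True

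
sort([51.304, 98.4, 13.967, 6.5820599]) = [6.5820599, 13.967, 51.304, 98.4]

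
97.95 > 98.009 False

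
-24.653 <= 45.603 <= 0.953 False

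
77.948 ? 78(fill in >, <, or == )<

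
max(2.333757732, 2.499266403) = 2.499266403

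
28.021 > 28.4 False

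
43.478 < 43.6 True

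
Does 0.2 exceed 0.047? Yes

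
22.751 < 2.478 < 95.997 False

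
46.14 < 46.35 True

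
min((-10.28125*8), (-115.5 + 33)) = -82.5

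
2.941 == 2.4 False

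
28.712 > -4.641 True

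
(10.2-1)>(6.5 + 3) False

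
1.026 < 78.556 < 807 True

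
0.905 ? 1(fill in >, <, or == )<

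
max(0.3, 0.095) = 0.3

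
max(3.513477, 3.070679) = 3.513477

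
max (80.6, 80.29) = 80.6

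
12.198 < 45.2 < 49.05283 True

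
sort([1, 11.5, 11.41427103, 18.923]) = [1, 11.41427103, 11.5, 18.923]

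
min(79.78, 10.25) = 10.25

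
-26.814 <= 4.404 True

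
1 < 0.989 False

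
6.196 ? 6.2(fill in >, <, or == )<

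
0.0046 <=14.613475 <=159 True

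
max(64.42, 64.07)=64.42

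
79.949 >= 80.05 False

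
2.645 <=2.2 False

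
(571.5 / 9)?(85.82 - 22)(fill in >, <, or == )<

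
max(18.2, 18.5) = 18.5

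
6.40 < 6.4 False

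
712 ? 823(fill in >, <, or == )<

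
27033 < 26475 False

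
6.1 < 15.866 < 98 True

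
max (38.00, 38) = 38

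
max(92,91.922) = 92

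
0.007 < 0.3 True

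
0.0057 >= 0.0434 False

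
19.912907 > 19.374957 True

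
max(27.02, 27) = 27.02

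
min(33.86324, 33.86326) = 33.86324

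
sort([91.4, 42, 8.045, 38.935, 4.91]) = [4.91, 8.045, 38.935, 42, 91.4]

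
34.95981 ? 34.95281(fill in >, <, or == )>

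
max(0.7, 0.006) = 0.7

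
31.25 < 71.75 True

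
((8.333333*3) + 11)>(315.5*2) False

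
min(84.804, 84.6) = 84.6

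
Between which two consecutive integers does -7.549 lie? -8 and -7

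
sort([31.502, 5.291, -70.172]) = [-70.172, 5.291, 31.502]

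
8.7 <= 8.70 True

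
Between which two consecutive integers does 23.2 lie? 23 and 24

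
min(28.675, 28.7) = 28.675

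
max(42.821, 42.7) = 42.821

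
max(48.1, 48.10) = 48.10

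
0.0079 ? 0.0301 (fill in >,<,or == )<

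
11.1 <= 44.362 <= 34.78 False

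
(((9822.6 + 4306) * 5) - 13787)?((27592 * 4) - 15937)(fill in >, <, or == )<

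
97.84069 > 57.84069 True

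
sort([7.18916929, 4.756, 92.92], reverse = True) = [92.92, 7.18916929, 4.756]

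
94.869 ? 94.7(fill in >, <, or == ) >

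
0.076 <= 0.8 True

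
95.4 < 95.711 True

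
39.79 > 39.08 True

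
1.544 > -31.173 True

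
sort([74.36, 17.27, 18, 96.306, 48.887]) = [17.27, 18, 48.887, 74.36, 96.306]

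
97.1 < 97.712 True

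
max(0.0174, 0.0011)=0.0174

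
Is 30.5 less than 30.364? No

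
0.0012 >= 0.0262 False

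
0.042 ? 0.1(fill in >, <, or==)<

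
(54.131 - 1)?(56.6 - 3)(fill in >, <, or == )<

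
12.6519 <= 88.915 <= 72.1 False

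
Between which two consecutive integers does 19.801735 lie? 19 and 20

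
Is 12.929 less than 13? Yes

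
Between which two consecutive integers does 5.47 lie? 5 and 6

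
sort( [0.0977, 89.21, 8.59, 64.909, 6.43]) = [0.0977, 6.43, 8.59, 64.909, 89.21]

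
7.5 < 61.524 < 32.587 False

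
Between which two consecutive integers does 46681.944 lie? 46681 and 46682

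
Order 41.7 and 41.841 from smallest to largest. 41.7, 41.841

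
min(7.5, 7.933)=7.5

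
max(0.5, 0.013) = 0.5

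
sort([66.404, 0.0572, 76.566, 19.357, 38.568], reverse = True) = [76.566, 66.404, 38.568, 19.357, 0.0572]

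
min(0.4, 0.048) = 0.048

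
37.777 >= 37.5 True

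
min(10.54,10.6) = 10.54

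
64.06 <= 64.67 True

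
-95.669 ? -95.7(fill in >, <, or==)>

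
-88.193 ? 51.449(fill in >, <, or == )<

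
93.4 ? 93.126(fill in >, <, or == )>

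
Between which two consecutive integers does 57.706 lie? 57 and 58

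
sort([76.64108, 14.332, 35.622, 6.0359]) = [6.0359, 14.332, 35.622, 76.64108]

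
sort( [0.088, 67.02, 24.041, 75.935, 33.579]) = [0.088, 24.041, 33.579, 67.02, 75.935]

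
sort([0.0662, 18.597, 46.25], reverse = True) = [46.25, 18.597, 0.0662]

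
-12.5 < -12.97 False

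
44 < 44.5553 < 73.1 True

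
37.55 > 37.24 True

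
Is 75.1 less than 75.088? No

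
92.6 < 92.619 True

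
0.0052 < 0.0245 True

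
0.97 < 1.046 True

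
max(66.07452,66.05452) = 66.07452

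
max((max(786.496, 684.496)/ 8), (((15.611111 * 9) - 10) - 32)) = 98.499999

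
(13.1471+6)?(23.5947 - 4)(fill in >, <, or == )<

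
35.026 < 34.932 False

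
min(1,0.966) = 0.966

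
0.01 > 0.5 False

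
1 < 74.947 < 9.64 False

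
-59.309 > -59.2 False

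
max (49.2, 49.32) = 49.32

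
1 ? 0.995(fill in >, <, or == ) >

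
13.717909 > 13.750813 False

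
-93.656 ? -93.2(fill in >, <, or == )<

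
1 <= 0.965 False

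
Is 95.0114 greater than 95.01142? No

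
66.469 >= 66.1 True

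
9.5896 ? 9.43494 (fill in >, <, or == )>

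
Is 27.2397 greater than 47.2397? No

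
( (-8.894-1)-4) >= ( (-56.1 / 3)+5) False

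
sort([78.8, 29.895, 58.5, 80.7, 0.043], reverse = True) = [80.7, 78.8, 58.5, 29.895, 0.043]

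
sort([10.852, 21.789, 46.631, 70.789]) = [10.852, 21.789, 46.631, 70.789]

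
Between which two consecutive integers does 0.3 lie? 0 and 1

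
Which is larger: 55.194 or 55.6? 55.6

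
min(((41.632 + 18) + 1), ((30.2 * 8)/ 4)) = 60.4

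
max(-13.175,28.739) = 28.739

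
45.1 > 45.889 False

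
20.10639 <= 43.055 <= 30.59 False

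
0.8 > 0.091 True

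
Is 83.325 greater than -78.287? Yes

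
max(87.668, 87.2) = 87.668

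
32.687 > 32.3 True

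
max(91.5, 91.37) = 91.5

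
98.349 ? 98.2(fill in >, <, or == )>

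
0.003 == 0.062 False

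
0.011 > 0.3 False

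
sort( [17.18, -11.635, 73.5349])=[-11.635, 17.18, 73.5349]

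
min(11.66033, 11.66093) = 11.66033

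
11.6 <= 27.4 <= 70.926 True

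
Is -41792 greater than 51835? No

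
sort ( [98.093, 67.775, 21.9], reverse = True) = [98.093, 67.775, 21.9]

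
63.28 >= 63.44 False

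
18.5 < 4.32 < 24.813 False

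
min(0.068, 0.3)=0.068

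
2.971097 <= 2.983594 True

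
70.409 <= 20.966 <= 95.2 False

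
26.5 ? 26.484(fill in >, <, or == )>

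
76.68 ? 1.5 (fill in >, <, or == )>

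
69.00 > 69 False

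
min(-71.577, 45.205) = -71.577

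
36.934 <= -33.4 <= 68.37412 False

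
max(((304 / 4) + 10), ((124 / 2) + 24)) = 86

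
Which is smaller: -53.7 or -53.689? -53.7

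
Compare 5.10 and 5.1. They are equal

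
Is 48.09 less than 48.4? Yes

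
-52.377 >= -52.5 True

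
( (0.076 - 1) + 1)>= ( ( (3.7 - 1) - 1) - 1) False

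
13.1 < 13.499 True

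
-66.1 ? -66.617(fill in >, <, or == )>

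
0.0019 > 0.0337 False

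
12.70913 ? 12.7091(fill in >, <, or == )>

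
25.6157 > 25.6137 True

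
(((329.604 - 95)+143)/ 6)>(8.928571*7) True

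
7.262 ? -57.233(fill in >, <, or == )>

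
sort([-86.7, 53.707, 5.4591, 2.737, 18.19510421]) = [-86.7, 2.737, 5.4591, 18.19510421, 53.707]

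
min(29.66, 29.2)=29.2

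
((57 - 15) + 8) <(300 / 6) False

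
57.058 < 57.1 True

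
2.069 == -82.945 False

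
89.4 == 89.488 False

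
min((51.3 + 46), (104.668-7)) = 97.3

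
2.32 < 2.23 False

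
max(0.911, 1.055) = 1.055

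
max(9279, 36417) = 36417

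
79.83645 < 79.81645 False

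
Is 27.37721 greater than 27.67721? No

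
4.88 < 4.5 False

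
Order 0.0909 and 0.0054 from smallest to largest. 0.0054, 0.0909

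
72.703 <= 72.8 True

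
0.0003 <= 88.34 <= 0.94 False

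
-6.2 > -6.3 True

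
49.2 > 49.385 False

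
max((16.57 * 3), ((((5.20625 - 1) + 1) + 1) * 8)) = 49.71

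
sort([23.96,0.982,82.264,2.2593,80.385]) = [0.982,2.2593,23.96,80.385,82.264]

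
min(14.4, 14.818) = 14.4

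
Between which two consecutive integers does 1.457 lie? 1 and 2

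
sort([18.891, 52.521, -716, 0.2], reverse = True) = [52.521, 18.891, 0.2, -716]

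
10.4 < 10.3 False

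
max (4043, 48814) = 48814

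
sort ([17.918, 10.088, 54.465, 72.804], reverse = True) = [72.804, 54.465, 17.918, 10.088]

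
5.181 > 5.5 False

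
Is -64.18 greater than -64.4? Yes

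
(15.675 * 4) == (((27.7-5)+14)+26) True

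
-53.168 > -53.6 True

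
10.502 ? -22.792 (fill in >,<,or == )>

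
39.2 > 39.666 False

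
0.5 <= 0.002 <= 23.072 False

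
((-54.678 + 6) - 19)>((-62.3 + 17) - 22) False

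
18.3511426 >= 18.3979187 False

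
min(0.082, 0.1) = 0.082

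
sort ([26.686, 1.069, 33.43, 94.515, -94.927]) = [-94.927, 1.069, 26.686, 33.43, 94.515]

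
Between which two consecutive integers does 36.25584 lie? 36 and 37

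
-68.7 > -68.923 True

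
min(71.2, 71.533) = 71.2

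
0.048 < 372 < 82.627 False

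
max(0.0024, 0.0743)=0.0743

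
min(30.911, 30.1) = 30.1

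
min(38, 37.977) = 37.977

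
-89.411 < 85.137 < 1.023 False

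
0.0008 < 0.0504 True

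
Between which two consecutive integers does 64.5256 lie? 64 and 65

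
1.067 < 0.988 False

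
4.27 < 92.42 True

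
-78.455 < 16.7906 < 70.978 True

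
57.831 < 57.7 False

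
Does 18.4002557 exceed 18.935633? No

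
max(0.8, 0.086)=0.8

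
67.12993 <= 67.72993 True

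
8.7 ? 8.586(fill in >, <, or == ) >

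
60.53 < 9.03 False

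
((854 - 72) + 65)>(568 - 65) True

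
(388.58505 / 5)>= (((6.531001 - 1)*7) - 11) True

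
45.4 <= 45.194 False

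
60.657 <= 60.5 False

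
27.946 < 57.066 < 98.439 True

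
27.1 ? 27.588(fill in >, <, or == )<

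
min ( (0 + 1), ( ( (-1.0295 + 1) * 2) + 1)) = 0.941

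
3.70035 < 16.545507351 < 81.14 True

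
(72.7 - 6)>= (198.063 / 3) True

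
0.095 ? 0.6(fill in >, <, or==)<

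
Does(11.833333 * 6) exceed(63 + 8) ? No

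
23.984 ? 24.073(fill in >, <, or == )<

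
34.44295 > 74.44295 False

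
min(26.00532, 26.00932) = 26.00532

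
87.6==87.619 False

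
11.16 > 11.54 False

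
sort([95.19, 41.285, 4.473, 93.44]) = [4.473, 41.285, 93.44, 95.19]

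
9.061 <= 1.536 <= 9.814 False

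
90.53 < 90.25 False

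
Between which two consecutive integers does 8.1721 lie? 8 and 9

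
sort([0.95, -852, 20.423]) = [-852, 0.95, 20.423]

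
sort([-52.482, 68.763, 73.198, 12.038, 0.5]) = [-52.482, 0.5, 12.038, 68.763, 73.198]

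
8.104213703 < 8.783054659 True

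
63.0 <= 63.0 True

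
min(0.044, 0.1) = 0.044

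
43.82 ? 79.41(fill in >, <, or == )<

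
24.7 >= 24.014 True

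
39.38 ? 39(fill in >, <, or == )>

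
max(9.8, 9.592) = 9.8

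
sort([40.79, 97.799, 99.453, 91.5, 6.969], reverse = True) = [99.453, 97.799, 91.5, 40.79, 6.969]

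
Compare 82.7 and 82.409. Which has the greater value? 82.7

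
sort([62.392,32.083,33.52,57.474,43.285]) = [32.083,33.52,43.285,57.474,62.392]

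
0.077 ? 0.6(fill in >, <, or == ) <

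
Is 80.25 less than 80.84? Yes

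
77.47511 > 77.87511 False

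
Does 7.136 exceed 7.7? No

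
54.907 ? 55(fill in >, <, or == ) <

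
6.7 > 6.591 True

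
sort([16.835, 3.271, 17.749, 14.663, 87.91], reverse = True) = [87.91, 17.749, 16.835, 14.663, 3.271]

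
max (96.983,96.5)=96.983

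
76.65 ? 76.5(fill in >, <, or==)>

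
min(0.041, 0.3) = 0.041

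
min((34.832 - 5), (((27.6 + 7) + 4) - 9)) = 29.6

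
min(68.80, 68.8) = 68.80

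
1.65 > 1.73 False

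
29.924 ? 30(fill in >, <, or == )<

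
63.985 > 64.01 False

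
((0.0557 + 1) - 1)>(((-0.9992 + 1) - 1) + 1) True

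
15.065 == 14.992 False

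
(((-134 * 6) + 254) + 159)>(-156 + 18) False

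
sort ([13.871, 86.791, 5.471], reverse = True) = [86.791, 13.871, 5.471]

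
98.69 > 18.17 True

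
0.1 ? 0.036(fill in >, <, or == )>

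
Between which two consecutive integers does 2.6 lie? 2 and 3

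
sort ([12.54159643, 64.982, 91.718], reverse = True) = [91.718, 64.982, 12.54159643]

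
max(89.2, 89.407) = 89.407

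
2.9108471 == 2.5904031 False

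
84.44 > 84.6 False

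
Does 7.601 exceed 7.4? Yes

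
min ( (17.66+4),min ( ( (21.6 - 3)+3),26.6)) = 21.6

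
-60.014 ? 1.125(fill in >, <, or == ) <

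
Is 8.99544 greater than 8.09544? Yes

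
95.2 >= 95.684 False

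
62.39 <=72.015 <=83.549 True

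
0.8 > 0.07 True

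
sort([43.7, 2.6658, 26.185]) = [2.6658, 26.185, 43.7]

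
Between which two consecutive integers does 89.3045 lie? 89 and 90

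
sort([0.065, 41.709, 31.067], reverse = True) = [41.709, 31.067, 0.065]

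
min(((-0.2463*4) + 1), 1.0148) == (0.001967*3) False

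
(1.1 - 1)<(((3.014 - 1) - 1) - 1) False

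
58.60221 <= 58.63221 True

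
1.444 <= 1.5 True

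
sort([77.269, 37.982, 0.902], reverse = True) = [77.269, 37.982, 0.902]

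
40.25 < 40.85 True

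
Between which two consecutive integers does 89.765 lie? 89 and 90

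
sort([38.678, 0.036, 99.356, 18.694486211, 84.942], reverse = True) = [99.356, 84.942, 38.678, 18.694486211, 0.036]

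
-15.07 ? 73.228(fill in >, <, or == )<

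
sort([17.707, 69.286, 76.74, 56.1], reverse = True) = [76.74, 69.286, 56.1, 17.707]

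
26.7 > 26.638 True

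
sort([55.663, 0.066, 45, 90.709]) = [0.066, 45, 55.663, 90.709]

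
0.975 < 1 True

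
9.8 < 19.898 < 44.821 True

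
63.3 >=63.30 True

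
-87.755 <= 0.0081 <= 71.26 True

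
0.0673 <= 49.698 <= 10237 True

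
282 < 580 True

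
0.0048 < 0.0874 True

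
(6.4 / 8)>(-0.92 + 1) True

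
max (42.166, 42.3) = 42.3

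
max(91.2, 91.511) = 91.511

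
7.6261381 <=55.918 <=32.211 False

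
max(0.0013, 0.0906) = 0.0906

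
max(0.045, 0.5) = 0.5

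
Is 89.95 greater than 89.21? Yes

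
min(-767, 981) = -767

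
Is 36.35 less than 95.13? Yes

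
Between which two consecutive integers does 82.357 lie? 82 and 83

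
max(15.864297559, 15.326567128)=15.864297559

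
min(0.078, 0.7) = 0.078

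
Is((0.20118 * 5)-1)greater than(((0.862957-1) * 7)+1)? No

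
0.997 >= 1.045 False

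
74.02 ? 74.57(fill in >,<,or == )<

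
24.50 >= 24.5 True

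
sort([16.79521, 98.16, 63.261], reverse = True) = [98.16, 63.261, 16.79521]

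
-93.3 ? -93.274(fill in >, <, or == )<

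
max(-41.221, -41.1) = -41.1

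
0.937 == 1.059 False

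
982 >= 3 True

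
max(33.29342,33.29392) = 33.29392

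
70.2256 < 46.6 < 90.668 False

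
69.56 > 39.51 True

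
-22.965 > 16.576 False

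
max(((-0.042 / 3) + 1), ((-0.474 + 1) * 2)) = 1.052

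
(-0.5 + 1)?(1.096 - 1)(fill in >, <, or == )>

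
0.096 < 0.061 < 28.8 False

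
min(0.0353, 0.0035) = 0.0035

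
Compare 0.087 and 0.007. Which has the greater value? 0.087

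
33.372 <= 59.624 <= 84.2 True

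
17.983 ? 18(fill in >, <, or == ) <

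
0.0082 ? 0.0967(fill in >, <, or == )<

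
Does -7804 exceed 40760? No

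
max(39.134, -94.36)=39.134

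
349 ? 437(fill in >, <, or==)<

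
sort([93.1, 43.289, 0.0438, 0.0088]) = [0.0088, 0.0438, 43.289, 93.1]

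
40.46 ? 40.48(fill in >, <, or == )<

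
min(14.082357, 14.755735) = 14.082357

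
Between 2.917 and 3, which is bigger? 3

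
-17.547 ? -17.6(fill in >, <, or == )>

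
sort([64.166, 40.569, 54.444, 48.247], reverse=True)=[64.166, 54.444, 48.247, 40.569]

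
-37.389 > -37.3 False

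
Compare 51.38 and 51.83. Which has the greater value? 51.83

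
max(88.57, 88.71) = 88.71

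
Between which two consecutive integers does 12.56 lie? 12 and 13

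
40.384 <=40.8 True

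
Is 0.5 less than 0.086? No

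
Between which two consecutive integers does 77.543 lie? 77 and 78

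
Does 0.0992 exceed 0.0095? Yes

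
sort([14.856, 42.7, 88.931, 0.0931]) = [0.0931, 14.856, 42.7, 88.931]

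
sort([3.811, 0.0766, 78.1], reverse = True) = [78.1, 3.811, 0.0766]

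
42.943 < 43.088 True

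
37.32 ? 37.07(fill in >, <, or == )>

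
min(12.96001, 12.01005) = 12.01005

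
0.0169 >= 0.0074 True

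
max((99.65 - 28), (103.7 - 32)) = 71.7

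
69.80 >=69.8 True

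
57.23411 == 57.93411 False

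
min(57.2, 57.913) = 57.2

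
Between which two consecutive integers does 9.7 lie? 9 and 10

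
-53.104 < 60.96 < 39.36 False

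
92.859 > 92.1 True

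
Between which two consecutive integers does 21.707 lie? 21 and 22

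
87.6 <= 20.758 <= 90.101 False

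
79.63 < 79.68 True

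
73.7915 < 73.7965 True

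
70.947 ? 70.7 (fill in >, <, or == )>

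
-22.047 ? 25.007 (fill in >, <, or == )<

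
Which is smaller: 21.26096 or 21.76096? 21.26096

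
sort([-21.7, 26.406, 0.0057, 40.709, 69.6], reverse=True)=[69.6, 40.709, 26.406, 0.0057, -21.7]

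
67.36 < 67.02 False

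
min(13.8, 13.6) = 13.6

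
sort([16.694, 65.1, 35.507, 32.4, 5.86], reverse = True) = [65.1, 35.507, 32.4, 16.694, 5.86]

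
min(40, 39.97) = 39.97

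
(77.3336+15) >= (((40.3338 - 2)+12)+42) False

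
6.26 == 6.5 False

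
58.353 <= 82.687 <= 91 True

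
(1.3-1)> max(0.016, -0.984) True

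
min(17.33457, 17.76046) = 17.33457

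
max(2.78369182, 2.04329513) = 2.78369182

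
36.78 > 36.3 True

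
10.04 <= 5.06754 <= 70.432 False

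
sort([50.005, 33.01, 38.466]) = [33.01, 38.466, 50.005]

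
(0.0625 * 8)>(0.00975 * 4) True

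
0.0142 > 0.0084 True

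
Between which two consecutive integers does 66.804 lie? 66 and 67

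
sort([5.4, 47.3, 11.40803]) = [5.4, 11.40803, 47.3]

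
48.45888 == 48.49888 False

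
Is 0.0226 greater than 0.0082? Yes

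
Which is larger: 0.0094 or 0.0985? 0.0985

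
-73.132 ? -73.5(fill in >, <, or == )>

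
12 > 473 False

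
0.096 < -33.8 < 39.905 False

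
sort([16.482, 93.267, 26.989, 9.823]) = [9.823, 16.482, 26.989, 93.267]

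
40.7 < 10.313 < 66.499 False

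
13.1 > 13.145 False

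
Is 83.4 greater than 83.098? Yes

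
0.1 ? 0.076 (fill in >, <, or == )>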